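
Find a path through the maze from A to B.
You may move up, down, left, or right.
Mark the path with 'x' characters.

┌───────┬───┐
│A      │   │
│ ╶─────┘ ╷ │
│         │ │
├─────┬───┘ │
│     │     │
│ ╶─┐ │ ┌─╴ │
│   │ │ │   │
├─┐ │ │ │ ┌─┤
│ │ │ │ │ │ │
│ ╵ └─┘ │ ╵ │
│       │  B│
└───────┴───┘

Finding the shortest path through the maze:
Path length: 14 steps
Directions: down → right → right → right → right → up → right → down → down → down → left → down → down → right

Solution:

┌───────┬───┐
│A      │x x│
│ ╶─────┘ ╷ │
│x x x x x│x│
├─────┬───┘ │
│     │    x│
│ ╶─┐ │ ┌─╴ │
│   │ │ │x x│
├─┐ │ │ │ ┌─┤
│ │ │ │ │x│ │
│ ╵ └─┘ │ ╵ │
│       │x B│
└───────┴───┘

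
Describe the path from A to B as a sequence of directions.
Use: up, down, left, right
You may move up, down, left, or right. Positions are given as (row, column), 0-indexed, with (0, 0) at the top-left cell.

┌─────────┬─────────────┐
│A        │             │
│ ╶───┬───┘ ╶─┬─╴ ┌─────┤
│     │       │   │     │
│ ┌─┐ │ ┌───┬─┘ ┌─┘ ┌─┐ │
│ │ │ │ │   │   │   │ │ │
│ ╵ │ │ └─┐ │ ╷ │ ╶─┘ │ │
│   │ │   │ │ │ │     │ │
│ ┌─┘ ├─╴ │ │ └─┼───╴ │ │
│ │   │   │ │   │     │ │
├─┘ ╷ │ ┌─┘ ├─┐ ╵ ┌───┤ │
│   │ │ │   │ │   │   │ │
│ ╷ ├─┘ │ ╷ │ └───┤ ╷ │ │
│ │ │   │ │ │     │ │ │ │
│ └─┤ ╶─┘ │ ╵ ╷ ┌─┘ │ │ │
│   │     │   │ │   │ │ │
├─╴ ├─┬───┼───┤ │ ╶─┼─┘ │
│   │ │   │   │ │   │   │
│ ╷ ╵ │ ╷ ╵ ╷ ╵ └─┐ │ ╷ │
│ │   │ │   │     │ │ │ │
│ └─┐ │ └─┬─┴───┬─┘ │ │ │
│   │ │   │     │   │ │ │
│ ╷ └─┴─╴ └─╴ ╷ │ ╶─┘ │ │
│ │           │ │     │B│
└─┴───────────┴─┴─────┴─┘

Finding the path and converting it to directions:
Path through cells: (0,0) → (1,0) → (1,1) → (1,2) → (2,2) → (3,2) → (4,2) → (4,1) → (5,1) → (5,0) → (6,0) → (7,0) → (7,1) → (8,1) → (8,0) → (9,0) → (10,0) → (10,1) → (11,1) → (11,2) → (11,3) → (11,4) → (10,4) → (10,3) → (9,3) → (8,3) → (8,4) → (9,4) → (9,5) → (8,5) → (8,6) → (9,6) → (9,7) → (8,7) → (7,7) → (6,7) → (6,6) → (7,6) → (7,5) → (6,5) → (5,5) → (5,4) → (6,4) → (7,4) → (7,3) → (7,2) → (6,2) → (6,3) → (5,3) → (4,3) → (4,4) → (3,4) → (3,3) → (2,3) → (1,3) → (1,4) → (1,5) → (0,5) → (0,6) → (0,7) → (0,8) → (1,8) → (1,7) → (2,7) → (2,6) → (3,6) → (4,6) → (4,7) → (5,7) → (5,8) → (4,8) → (4,9) → (4,10) → (3,10) → (3,9) → (3,8) → (2,8) → (2,9) → (1,9) → (1,10) → (1,11) → (2,11) → (3,11) → (4,11) → (5,11) → (6,11) → (7,11) → (8,11) → (9,11) → (10,11) → (11,11)
Directions: down, right, right, down, down, down, left, down, left, down, down, right, down, left, down, down, right, down, right, right, right, up, left, up, up, right, down, right, up, right, down, right, up, up, up, left, down, left, up, up, left, down, down, left, left, up, right, up, up, right, up, left, up, up, right, right, up, right, right, right, down, left, down, left, down, down, right, down, right, up, right, right, up, left, left, up, right, up, right, right, down, down, down, down, down, down, down, down, down, down

Solution:

┌─────────┬─────────────┐
│A        │↱ → → ↓      │
│ ╶───┬───┘ ╶─┬─╴ ┌─────┤
│↳ → ↓│↱ → ↑  │↓ ↲│↱ → ↓│
│ ┌─┐ │ ┌───┬─┘ ┌─┘ ┌─┐ │
│ │ │↓│↑│   │↓ ↲│↱ ↑│ │↓│
│ ╵ │ │ └─┐ │ ╷ │ ╶─┘ │ │
│   │↓│↑ ↰│ │↓│ │↑ ← ↰│↓│
│ ┌─┘ ├─╴ │ │ └─┼───╴ │ │
│ │↓ ↲│↱ ↑│ │↳ ↓│↱ → ↑│↓│
├─┘ ╷ │ ┌─┘ ├─┐ ╵ ┌───┤ │
│↓ ↲│ │↑│↓ ↰│ │↳ ↑│   │↓│
│ ╷ ├─┘ │ ╷ │ └───┤ ╷ │ │
│↓│ │↱ ↑│↓│↑│↓ ↰  │ │ │↓│
│ └─┤ ╶─┘ │ ╵ ╷ ┌─┘ │ │ │
│↳ ↓│↑ ← ↲│↑ ↲│↑│   │ │↓│
├─╴ ├─┬───┼───┤ │ ╶─┼─┘ │
│↓ ↲│ │↱ ↓│↱ ↓│↑│   │  ↓│
│ ╷ ╵ │ ╷ ╵ ╷ ╵ └─┐ │ ╷ │
│↓│   │↑│↳ ↑│↳ ↑  │ │ │↓│
│ └─┐ │ └─┬─┴───┬─┘ │ │ │
│↳ ↓│ │↑ ↰│     │   │ │↓│
│ ╷ └─┴─╴ └─╴ ╷ │ ╶─┘ │ │
│ │↳ → → ↑    │ │     │B│
└─┴───────────┴─┴─────┴─┘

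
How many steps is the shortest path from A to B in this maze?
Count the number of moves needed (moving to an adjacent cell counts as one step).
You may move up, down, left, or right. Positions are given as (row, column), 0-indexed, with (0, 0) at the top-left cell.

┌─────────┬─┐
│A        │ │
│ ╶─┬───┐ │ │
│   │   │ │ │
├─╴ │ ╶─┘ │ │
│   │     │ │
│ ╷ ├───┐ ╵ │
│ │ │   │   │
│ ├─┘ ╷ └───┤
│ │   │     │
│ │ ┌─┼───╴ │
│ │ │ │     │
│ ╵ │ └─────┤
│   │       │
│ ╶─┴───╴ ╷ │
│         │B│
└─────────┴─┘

Using BFS to find shortest path:
Start: (0, 0), End: (7, 5)
Path found:
(0,0) → (1,0) → (1,1) → (2,1) → (2,0) → (3,0) → (4,0) → (5,0) → (6,0) → (7,0) → (7,1) → (7,2) → (7,3) → (7,4) → (6,4) → (6,5) → (7,5)
Number of steps: 16

Solution:

┌─────────┬─┐
│A        │ │
│ ╶─┬───┐ │ │
│↳ ↓│   │ │ │
├─╴ │ ╶─┘ │ │
│↓ ↲│     │ │
│ ╷ ├───┐ ╵ │
│↓│ │   │   │
│ ├─┘ ╷ └───┤
│↓│   │     │
│ │ ┌─┼───╴ │
│↓│ │ │     │
│ ╵ │ └─────┤
│↓  │    ↱ ↓│
│ ╶─┴───╴ ╷ │
│↳ → → → ↑│B│
└─────────┴─┘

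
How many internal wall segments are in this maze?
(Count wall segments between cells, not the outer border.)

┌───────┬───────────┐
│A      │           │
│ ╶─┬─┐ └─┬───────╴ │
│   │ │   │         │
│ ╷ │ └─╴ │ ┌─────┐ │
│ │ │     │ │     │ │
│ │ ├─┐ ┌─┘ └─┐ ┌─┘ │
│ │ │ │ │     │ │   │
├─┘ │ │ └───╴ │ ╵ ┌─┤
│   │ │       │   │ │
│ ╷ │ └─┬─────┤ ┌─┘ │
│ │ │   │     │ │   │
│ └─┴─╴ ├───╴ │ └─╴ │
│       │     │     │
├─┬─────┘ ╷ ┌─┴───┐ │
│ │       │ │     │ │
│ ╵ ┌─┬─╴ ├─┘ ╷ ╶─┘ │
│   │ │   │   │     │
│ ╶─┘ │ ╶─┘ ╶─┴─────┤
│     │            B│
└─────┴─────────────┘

Counting internal wall segments:
Total internal walls: 81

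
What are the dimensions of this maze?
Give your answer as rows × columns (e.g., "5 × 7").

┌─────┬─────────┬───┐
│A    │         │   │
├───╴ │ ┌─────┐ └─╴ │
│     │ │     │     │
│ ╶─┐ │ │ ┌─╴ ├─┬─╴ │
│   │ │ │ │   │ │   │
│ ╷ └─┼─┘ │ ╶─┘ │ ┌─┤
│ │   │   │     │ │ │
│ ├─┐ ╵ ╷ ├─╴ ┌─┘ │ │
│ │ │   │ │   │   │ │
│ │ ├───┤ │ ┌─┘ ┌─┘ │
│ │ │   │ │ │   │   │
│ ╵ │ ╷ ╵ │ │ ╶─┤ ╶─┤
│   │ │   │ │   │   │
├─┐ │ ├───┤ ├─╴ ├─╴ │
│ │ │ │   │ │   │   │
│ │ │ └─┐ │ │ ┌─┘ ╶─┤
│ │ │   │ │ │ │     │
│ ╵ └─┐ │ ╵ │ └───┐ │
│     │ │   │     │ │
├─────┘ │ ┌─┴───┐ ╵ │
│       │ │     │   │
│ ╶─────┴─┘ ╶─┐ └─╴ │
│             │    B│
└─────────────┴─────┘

Counting the maze dimensions:
Rows (vertical): 12
Columns (horizontal): 10
Dimensions: 12 × 10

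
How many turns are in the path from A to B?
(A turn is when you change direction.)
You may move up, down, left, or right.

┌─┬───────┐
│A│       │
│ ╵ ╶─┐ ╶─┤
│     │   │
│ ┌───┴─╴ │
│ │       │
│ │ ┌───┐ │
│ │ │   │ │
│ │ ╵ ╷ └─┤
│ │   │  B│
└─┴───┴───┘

Directions: down, right, up, right, right, down, right, down, left, left, left, down, down, right, up, right, down, right
Number of turns: 13

Solution:

┌─┬───────┐
│A│↱ → ↓  │
│ ╵ ╶─┐ ╶─┤
│↳ ↑  │↳ ↓│
│ ┌───┴─╴ │
│ │↓ ← ← ↲│
│ │ ┌───┐ │
│ │↓│↱ ↓│ │
│ │ ╵ ╷ └─┤
│ │↳ ↑│↳ B│
└─┴───┴───┘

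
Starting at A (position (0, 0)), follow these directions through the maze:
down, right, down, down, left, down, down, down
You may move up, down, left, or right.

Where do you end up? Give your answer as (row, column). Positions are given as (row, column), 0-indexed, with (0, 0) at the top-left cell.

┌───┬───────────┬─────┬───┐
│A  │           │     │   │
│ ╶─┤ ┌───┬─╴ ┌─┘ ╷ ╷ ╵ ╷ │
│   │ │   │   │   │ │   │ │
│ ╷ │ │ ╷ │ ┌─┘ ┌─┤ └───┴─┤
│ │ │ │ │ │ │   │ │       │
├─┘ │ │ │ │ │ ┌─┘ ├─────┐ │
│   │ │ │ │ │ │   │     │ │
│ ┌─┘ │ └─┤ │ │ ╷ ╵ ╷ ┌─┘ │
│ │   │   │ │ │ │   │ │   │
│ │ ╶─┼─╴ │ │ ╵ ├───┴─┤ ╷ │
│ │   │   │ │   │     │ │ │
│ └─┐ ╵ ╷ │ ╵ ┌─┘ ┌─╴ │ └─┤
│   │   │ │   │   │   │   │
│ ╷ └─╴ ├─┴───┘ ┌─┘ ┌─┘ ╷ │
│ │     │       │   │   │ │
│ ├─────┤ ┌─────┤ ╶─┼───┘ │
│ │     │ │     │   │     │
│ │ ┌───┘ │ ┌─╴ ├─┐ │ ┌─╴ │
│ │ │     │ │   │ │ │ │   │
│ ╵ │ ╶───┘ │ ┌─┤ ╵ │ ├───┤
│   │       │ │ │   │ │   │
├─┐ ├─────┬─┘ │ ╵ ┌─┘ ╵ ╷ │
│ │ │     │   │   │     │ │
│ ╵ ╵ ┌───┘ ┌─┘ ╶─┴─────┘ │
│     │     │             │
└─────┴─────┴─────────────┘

Following directions step by step:
Start: (0, 0)
  down: (0, 0) → (1, 0)
  right: (1, 0) → (1, 1)
  down: (1, 1) → (2, 1)
  down: (2, 1) → (3, 1)
  left: (3, 1) → (3, 0)
  down: (3, 0) → (4, 0)
  down: (4, 0) → (5, 0)
  down: (5, 0) → (6, 0)
Final position: (6, 0)

Path taken:

┌───┬───────────┬─────┬───┐
│A  │           │     │   │
│ ╶─┤ ┌───┬─╴ ┌─┘ ╷ ╷ ╵ ╷ │
│↳ ↓│ │   │   │   │ │   │ │
│ ╷ │ │ ╷ │ ┌─┘ ┌─┤ └───┴─┤
│ │↓│ │ │ │ │   │ │       │
├─┘ │ │ │ │ │ ┌─┘ ├─────┐ │
│↓ ↲│ │ │ │ │ │   │     │ │
│ ┌─┘ │ └─┤ │ │ ╷ ╵ ╷ ┌─┘ │
│↓│   │   │ │ │ │   │ │   │
│ │ ╶─┼─╴ │ │ ╵ ├───┴─┤ ╷ │
│↓│   │   │ │   │     │ │ │
│ └─┐ ╵ ╷ │ ╵ ┌─┘ ┌─╴ │ └─┤
│B  │   │ │   │   │   │   │
│ ╷ └─╴ ├─┴───┘ ┌─┘ ┌─┘ ╷ │
│ │     │       │   │   │ │
│ ├─────┤ ┌─────┤ ╶─┼───┘ │
│ │     │ │     │   │     │
│ │ ┌───┘ │ ┌─╴ ├─┐ │ ┌─╴ │
│ │ │     │ │   │ │ │ │   │
│ ╵ │ ╶───┘ │ ┌─┤ ╵ │ ├───┤
│   │       │ │ │   │ │   │
├─┐ ├─────┬─┘ │ ╵ ┌─┘ ╵ ╷ │
│ │ │     │   │   │     │ │
│ ╵ ╵ ┌───┘ ┌─┘ ╶─┴─────┘ │
│     │     │             │
└─────┴─────┴─────────────┘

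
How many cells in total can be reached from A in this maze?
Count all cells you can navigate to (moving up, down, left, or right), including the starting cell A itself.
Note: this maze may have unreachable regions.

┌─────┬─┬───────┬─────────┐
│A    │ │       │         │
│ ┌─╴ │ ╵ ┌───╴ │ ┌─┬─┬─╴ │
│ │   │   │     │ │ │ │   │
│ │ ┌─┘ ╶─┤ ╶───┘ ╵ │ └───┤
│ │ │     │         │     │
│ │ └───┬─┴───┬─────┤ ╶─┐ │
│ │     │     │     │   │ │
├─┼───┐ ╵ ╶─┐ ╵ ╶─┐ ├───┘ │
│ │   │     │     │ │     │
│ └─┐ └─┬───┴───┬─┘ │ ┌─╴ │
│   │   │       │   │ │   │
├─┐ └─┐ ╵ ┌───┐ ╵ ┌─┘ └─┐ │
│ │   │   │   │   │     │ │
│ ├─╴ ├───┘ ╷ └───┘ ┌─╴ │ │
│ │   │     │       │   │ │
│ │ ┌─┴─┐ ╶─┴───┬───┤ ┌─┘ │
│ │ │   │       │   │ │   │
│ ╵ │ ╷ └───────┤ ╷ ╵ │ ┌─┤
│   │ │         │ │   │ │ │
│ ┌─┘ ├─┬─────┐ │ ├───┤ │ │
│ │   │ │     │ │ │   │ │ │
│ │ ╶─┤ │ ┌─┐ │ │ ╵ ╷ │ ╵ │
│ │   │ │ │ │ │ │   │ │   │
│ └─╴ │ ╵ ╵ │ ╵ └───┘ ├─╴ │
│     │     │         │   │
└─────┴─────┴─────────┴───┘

Using BFS/flood-fill to find all reachable cells from A:
Maze size: 13 × 13 = 169 total cells
130 cell(s) are walled off and cannot be reached from A.
Reachable cells: 39

Reachable region (· marks reachable cells):

┌─────┬─┬───────┬─────────┐
│A · ·│ │       │         │
│ ┌─╴ │ ╵ ┌───╴ │ ┌─┬─┬─╴ │
│·│· ·│   │     │ │ │ │   │
│ │ ┌─┘ ╶─┤ ╶───┘ ╵ │ └───┤
│·│·│     │         │     │
│ │ └───┬─┴───┬─────┤ ╶─┐ │
│·│· · ·│· · ·│· · ·│   │ │
├─┼───┐ ╵ ╶─┐ ╵ ╶─┐ ├───┘ │
│ │· ·│· · ·│· · ·│·│     │
│ └─┐ └─┬───┴───┬─┘ │ ┌─╴ │
│   │· ·│· · · ·│· ·│ │   │
├─┐ └─┐ ╵ ┌───┐ ╵ ┌─┘ └─┐ │
│ │   │· ·│   │· ·│     │ │
│ ├─╴ ├───┘ ╷ └───┘ ┌─╴ │ │
│ │   │     │       │   │ │
│ │ ┌─┴─┐ ╶─┴───┬───┤ ┌─┘ │
│ │ │   │       │   │ │   │
│ ╵ │ ╷ └───────┤ ╷ ╵ │ ┌─┤
│   │ │         │ │   │ │ │
│ ┌─┘ ├─┬─────┐ │ ├───┤ │ │
│ │   │ │     │ │ │   │ │ │
│ │ ╶─┤ │ ┌─┐ │ │ ╵ ╷ │ ╵ │
│ │   │ │ │ │ │ │   │ │   │
│ └─╴ │ ╵ ╵ │ ╵ └───┘ ├─╴ │
│     │     │         │   │
└─────┴─────┴─────────┴───┘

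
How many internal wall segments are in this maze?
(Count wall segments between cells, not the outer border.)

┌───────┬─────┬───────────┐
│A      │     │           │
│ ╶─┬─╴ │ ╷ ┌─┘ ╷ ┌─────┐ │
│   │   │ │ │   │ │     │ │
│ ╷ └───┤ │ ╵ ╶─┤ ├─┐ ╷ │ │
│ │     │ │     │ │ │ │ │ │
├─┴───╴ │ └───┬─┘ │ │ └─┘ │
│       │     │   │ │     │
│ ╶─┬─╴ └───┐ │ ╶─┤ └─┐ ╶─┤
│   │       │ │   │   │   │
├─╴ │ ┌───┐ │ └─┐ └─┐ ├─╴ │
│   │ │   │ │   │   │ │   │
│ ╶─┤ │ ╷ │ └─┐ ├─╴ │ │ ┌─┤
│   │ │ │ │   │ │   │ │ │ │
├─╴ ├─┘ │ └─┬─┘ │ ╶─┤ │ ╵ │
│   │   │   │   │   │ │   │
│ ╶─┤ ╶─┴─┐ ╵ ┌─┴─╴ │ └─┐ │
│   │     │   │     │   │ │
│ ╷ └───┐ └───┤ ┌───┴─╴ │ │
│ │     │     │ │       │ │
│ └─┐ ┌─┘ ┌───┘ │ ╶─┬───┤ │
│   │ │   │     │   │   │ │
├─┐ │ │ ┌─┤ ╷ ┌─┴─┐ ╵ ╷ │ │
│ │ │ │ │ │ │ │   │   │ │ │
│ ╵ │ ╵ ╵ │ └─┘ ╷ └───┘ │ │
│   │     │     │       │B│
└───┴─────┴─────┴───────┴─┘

Counting internal wall segments:
Total internal walls: 144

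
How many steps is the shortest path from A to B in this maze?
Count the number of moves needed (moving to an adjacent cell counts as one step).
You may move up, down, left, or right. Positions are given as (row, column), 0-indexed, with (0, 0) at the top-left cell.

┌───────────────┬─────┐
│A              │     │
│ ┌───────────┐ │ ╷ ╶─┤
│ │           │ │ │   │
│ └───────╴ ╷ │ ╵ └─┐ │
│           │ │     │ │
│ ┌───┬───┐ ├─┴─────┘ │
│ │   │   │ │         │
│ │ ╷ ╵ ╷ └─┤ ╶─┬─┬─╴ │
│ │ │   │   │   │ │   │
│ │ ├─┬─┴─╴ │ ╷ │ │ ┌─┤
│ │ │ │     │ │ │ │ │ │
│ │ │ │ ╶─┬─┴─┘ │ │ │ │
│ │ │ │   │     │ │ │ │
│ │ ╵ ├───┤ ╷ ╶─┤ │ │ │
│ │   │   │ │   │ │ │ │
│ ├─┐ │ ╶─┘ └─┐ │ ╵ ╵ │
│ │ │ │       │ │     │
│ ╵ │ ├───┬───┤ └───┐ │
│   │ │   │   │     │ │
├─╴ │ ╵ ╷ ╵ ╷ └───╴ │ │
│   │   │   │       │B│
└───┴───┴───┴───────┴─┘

Using BFS to find shortest path:
Start: (0, 0), End: (10, 10)
Path found:
(0,0) → (0,1) → (0,2) → (0,3) → (0,4) → (0,5) → (0,6) → (0,7) → (1,7) → (2,7) → (2,8) → (1,8) → (0,8) → (0,9) → (1,9) → (1,10) → (2,10) → (3,10) → (4,10) → (4,9) → (5,9) → (6,9) → (7,9) → (8,9) → (8,10) → (9,10) → (10,10)
Number of steps: 26

Solution:

┌───────────────┬─────┐
│A → → → → → → ↓│↱ ↓  │
│ ┌───────────┐ │ ╷ ╶─┤
│ │           │↓│↑│↳ ↓│
│ └───────╴ ╷ │ ╵ └─┐ │
│           │ │↳ ↑  │↓│
│ ┌───┬───┐ ├─┴─────┘ │
│ │   │   │ │        ↓│
│ │ ╷ ╵ ╷ └─┤ ╶─┬─┬─╴ │
│ │ │   │   │   │ │↓ ↲│
│ │ ├─┬─┴─╴ │ ╷ │ │ ┌─┤
│ │ │ │     │ │ │ │↓│ │
│ │ │ │ ╶─┬─┴─┘ │ │ │ │
│ │ │ │   │     │ │↓│ │
│ │ ╵ ├───┤ ╷ ╶─┤ │ │ │
│ │   │   │ │   │ │↓│ │
│ ├─┐ │ ╶─┘ └─┐ │ ╵ ╵ │
│ │ │ │       │ │  ↳ ↓│
│ ╵ │ ├───┬───┤ └───┐ │
│   │ │   │   │     │↓│
├─╴ │ ╵ ╷ ╵ ╷ └───╴ │ │
│   │   │   │       │B│
└───┴───┴───┴───────┴─┘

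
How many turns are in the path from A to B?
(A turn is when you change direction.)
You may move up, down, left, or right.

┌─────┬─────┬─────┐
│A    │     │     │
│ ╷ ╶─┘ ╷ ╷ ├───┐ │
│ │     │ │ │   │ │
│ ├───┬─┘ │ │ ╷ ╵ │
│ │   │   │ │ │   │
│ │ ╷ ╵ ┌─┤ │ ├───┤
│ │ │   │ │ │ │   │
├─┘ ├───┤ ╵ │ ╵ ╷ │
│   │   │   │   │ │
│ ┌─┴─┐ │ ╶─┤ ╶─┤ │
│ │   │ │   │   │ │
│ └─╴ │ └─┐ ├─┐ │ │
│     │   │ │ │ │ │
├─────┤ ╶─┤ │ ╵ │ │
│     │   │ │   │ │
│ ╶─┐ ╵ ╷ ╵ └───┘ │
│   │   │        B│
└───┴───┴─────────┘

Directions: right, down, right, right, up, right, right, down, down, down, down, left, down, right, down, down, down, right, right, right
Number of turns: 10

Solution:

┌─────┬─────┬─────┐
│A ↓  │↱ → ↓│     │
│ ╷ ╶─┘ ╷ ╷ ├───┐ │
│ │↳ → ↑│ │↓│   │ │
│ ├───┬─┘ │ │ ╷ ╵ │
│ │   │   │↓│ │   │
│ │ ╷ ╵ ┌─┤ │ ├───┤
│ │ │   │ │↓│ │   │
├─┘ ├───┤ ╵ │ ╵ ╷ │
│   │   │↓ ↲│   │ │
│ ┌─┴─┐ │ ╶─┤ ╶─┤ │
│ │   │ │↳ ↓│   │ │
│ └─╴ │ └─┐ ├─┐ │ │
│     │   │↓│ │ │ │
├─────┤ ╶─┤ │ ╵ │ │
│     │   │↓│   │ │
│ ╶─┐ ╵ ╷ ╵ └───┘ │
│   │   │  ↳ → → B│
└───┴───┴─────────┘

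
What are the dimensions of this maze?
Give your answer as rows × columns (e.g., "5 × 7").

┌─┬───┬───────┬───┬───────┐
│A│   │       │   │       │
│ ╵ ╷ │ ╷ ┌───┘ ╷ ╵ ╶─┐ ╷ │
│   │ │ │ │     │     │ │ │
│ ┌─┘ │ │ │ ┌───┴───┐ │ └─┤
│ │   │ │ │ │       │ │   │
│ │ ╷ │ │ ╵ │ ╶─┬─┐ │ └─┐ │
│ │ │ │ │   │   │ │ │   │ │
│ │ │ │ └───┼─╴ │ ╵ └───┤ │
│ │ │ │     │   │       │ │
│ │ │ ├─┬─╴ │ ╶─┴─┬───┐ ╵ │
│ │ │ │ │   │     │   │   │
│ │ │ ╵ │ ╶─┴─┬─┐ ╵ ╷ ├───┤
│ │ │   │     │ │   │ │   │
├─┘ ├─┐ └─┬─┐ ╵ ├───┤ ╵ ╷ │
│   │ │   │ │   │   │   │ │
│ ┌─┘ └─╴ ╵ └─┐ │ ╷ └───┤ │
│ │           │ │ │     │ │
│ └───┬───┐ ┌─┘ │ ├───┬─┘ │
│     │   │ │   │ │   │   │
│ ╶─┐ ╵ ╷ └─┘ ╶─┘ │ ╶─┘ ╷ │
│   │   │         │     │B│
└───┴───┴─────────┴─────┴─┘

Counting the maze dimensions:
Rows (vertical): 11
Columns (horizontal): 13
Dimensions: 11 × 13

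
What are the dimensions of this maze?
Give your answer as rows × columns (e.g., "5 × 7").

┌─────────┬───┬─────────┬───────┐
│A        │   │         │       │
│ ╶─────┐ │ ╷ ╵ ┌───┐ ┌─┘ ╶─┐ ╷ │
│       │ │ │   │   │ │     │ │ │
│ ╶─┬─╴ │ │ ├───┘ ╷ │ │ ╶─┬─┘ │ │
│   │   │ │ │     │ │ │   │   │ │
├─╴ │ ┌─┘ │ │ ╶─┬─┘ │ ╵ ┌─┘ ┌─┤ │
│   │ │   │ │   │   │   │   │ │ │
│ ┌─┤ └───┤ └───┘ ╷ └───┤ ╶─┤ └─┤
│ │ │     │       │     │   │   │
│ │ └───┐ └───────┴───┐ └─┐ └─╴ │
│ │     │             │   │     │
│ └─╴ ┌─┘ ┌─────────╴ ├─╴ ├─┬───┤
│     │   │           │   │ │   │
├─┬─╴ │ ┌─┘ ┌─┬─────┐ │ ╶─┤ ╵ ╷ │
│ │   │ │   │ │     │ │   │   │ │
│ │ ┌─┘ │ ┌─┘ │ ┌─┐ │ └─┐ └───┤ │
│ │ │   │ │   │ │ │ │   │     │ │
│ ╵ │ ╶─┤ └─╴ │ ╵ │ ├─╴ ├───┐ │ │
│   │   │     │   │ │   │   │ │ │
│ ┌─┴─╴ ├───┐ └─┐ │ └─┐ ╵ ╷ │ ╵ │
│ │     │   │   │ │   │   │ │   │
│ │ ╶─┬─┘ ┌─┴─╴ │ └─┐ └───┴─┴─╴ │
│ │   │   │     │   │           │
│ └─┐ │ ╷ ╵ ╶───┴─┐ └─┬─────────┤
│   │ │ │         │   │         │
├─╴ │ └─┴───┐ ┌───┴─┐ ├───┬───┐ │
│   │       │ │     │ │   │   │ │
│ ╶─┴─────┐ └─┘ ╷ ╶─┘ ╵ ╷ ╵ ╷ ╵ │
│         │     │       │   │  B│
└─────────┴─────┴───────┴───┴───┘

Counting the maze dimensions:
Rows (vertical): 15
Columns (horizontal): 16
Dimensions: 15 × 16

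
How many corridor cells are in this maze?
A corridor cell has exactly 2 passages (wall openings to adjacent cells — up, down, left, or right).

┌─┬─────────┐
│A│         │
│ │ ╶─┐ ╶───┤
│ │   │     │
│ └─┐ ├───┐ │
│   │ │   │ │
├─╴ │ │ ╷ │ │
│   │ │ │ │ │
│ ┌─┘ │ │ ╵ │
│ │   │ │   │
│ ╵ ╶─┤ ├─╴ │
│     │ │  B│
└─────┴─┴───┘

Counting cells with exactly 2 passages:
Total corridor cells: 28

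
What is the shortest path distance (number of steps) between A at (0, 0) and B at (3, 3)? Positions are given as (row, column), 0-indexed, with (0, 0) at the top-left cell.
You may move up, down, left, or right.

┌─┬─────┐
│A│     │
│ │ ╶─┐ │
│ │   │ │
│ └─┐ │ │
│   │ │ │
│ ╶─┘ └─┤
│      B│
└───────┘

Finding path from (0, 0) to (3, 3):
Path: (0,0) → (1,0) → (2,0) → (3,0) → (3,1) → (3,2) → (3,3)
Distance: 6 steps

Solution:

┌─┬─────┐
│A│     │
│ │ ╶─┐ │
│↓│   │ │
│ └─┐ │ │
│↓  │ │ │
│ ╶─┘ └─┤
│↳ → → B│
└───────┘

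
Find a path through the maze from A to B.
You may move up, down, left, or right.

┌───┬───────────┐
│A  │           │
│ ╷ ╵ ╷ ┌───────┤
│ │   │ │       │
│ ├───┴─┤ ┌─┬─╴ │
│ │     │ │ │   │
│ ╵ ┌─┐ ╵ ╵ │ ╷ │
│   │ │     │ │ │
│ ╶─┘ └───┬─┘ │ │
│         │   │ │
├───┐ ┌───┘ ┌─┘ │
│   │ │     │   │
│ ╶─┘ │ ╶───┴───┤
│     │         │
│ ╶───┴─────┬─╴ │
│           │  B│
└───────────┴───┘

Finding the shortest path through the maze:
Path length: 28 steps
Directions: down → down → down → right → up → right → right → down → right → up → up → right → right → right → down → left → down → down → left → down → left → left → down → right → right → right → right → down

Solution:

┌───┬───────────┐
│A  │           │
│ ╷ ╵ ╷ ┌───────┤
│↓│   │ │↱ → → ↓│
│ ├───┴─┤ ┌─┬─╴ │
│↓│↱ → ↓│↑│ │↓ ↲│
│ ╵ ┌─┐ ╵ ╵ │ ╷ │
│↳ ↑│ │↳ ↑  │↓│ │
│ ╶─┘ └───┬─┘ │ │
│         │↓ ↲│ │
├───┐ ┌───┘ ┌─┘ │
│   │ │↓ ← ↲│   │
│ ╶─┘ │ ╶───┴───┤
│     │↳ → → → ↓│
│ ╶───┴─────┬─╴ │
│           │  B│
└───────────┴───┘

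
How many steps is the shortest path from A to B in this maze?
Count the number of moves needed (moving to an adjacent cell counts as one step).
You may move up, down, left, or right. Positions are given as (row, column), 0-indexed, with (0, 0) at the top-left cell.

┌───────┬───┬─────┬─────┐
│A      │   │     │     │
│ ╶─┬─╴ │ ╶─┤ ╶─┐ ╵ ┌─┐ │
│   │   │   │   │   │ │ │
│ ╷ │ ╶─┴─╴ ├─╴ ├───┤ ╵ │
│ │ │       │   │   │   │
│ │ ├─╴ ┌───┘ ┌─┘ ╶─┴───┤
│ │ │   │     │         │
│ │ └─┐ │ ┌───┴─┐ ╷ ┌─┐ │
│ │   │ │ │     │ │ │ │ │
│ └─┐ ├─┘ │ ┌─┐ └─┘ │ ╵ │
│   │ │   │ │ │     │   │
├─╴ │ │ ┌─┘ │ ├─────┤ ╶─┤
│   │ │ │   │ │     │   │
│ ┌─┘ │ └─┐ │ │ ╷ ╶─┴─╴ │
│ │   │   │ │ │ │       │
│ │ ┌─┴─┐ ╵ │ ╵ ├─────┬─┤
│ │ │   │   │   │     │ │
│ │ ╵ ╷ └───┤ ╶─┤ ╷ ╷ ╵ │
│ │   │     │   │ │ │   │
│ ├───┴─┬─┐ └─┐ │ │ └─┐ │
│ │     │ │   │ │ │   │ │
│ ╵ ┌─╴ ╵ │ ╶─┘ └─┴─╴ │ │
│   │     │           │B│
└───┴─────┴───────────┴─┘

Using BFS to find shortest path:
Start: (0, 0), End: (11, 11)
Path found:
(0,0) → (1,0) → (1,1) → (2,1) → (3,1) → (4,1) → (4,2) → (5,2) → (6,2) → (7,2) → (7,1) → (8,1) → (9,1) → (9,2) → (8,2) → (8,3) → (9,3) → (9,4) → (9,5) → (10,5) → (11,5) → (11,6) → (11,7) → (11,8) → (11,9) → (11,10) → (10,10) → (10,9) → (9,9) → (8,9) → (8,10) → (9,10) → (9,11) → (10,11) → (11,11)
Number of steps: 34

Solution:

┌───────┬───┬─────┬─────┐
│A      │   │     │     │
│ ╶─┬─╴ │ ╶─┤ ╶─┐ ╵ ┌─┐ │
│↳ ↓│   │   │   │   │ │ │
│ ╷ │ ╶─┴─╴ ├─╴ ├───┤ ╵ │
│ │↓│       │   │   │   │
│ │ ├─╴ ┌───┘ ┌─┘ ╶─┴───┤
│ │↓│   │     │         │
│ │ └─┐ │ ┌───┴─┐ ╷ ┌─┐ │
│ │↳ ↓│ │ │     │ │ │ │ │
│ └─┐ ├─┘ │ ┌─┐ └─┘ │ ╵ │
│   │↓│   │ │ │     │   │
├─╴ │ │ ┌─┘ │ ├─────┤ ╶─┤
│   │↓│ │   │ │     │   │
│ ┌─┘ │ └─┐ │ │ ╷ ╶─┴─╴ │
│ │↓ ↲│   │ │ │ │       │
│ │ ┌─┴─┐ ╵ │ ╵ ├─────┬─┤
│ │↓│↱ ↓│   │   │  ↱ ↓│ │
│ │ ╵ ╷ └───┤ ╶─┤ ╷ ╷ ╵ │
│ │↳ ↑│↳ → ↓│   │ │↑│↳ ↓│
│ ├───┴─┬─┐ └─┐ │ │ └─┐ │
│ │     │ │↓  │ │ │↑ ↰│↓│
│ ╵ ┌─╴ ╵ │ ╶─┘ └─┴─╴ │ │
│   │     │↳ → → → → ↑│B│
└───┴─────┴───────────┴─┘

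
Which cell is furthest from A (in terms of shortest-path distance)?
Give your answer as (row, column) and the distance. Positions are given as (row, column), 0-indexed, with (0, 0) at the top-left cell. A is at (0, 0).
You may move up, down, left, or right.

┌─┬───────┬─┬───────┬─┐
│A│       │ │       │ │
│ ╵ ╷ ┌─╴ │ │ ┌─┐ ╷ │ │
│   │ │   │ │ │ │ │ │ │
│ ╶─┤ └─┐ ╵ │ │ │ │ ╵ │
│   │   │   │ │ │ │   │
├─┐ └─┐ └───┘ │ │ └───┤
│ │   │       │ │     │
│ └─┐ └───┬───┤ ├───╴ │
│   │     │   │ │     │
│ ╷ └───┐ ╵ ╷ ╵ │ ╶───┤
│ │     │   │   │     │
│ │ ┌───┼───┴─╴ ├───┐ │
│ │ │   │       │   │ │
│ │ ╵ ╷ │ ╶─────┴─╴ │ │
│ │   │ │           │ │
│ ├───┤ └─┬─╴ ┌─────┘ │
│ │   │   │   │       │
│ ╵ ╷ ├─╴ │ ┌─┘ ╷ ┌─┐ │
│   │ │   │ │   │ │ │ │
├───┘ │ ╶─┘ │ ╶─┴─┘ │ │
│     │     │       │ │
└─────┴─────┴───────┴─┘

Computing BFS distances from A to all cells:
Furthest cell: (10, 0)
Distance: 52 steps

Path from A to the furthest cell:

┌─┬───────┬─┬───────┬─┐
│A│       │ │       │ │
│ ╵ ╷ ┌─╴ │ │ ┌─┐ ╷ │ │
│↓  │ │   │ │ │ │ │ │ │
│ ╶─┤ └─┐ ╵ │ │ │ │ ╵ │
│↳ ↓│   │   │ │ │ │   │
├─┐ └─┐ └───┘ │ │ └───┤
│ │↳ ↓│       │ │     │
│ └─┐ └───┬───┤ ├───╴ │
│↓ ↰│↳ → ↓│↱ ↓│ │     │
│ ╷ └───┐ ╵ ╷ ╵ │ ╶───┤
│↓│↑    │↳ ↑│↳ ↓│     │
│ │ ┌───┼───┴─╴ ├───┐ │
│↓│↑│↓ ↰│↓ ← ← ↲│   │ │
│ │ ╵ ╷ │ ╶─────┴─╴ │ │
│↓│↑ ↲│↑│↳ → ↓      │ │
│ ├───┤ └─┬─╴ ┌─────┘ │
│↓│↱ ↓│↑ ↰│↓ ↲│       │
│ ╵ ╷ ├─╴ │ ┌─┘ ╷ ┌─┐ │
│↳ ↑│↓│↱ ↑│↓│   │ │ │ │
├───┘ │ ╶─┘ │ ╶─┴─┘ │ │
│B ← ↲│↑ ← ↲│       │ │
└─────┴─────┴───────┴─┘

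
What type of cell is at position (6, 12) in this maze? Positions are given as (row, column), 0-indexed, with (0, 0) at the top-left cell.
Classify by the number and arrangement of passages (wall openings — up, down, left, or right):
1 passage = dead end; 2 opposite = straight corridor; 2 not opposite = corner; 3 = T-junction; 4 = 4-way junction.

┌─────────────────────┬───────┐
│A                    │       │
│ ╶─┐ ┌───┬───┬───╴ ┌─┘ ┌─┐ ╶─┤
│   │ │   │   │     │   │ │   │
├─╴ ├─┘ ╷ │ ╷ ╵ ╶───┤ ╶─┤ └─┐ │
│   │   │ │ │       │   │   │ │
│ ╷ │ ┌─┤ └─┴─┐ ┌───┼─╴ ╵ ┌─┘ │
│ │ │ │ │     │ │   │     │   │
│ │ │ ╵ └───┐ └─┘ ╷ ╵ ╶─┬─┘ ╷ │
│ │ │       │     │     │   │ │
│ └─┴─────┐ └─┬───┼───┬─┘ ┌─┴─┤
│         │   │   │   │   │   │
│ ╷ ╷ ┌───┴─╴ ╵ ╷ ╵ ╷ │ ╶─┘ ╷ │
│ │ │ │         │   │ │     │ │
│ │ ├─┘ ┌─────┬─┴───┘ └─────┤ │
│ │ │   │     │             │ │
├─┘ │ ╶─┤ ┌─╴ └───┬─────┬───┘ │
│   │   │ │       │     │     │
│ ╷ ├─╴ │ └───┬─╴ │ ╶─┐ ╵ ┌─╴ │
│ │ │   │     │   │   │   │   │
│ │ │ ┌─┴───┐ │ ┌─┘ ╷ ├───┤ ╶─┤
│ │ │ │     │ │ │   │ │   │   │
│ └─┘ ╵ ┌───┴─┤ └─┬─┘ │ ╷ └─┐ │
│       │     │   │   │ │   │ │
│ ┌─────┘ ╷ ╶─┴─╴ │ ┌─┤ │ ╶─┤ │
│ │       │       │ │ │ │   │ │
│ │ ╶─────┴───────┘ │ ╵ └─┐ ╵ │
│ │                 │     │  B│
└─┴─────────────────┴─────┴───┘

Checking cell at (6, 12):
Number of passages: 2
Cell type: straight corridor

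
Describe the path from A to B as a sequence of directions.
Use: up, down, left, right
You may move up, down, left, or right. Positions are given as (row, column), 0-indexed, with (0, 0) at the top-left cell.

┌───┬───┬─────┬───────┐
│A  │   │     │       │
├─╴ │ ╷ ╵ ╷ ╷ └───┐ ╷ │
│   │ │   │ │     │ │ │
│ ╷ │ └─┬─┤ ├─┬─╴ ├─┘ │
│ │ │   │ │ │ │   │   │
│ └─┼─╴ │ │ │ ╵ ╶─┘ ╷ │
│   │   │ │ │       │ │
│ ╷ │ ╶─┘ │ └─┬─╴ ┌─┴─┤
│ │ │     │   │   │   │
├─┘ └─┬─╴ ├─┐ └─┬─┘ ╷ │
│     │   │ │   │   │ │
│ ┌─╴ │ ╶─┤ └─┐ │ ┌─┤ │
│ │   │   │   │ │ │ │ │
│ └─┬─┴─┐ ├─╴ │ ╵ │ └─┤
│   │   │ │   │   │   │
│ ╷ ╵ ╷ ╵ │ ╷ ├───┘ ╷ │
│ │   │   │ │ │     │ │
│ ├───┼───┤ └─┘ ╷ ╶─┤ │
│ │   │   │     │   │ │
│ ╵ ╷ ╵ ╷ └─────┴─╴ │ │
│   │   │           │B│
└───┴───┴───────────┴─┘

Finding the path and converting it to directions:
Path through cells: (0,0) → (0,1) → (1,1) → (1,0) → (2,0) → (3,0) → (3,1) → (4,1) → (5,1) → (5,0) → (6,0) → (7,0) → (8,0) → (9,0) → (10,0) → (10,1) → (9,1) → (9,2) → (10,2) → (10,3) → (9,3) → (9,4) → (10,4) → (10,5) → (10,6) → (10,7) → (10,8) → (10,9) → (9,9) → (9,8) → (8,8) → (8,9) → (7,9) → (7,10) → (8,10) → (9,10) → (10,10)
Directions: right, down, left, down, down, right, down, down, left, down, down, down, down, down, right, up, right, down, right, up, right, down, right, right, right, right, right, up, left, up, right, up, right, down, down, down

Solution:

┌───┬───┬─────┬───────┐
│A ↓│   │     │       │
├─╴ │ ╷ ╵ ╷ ╷ └───┐ ╷ │
│↓ ↲│ │   │ │     │ │ │
│ ╷ │ └─┬─┤ ├─┬─╴ ├─┘ │
│↓│ │   │ │ │ │   │   │
│ └─┼─╴ │ │ │ ╵ ╶─┘ ╷ │
│↳ ↓│   │ │ │       │ │
│ ╷ │ ╶─┘ │ └─┬─╴ ┌─┴─┤
│ │↓│     │   │   │   │
├─┘ └─┬─╴ ├─┐ └─┬─┘ ╷ │
│↓ ↲  │   │ │   │   │ │
│ ┌─╴ │ ╶─┤ └─┐ │ ┌─┤ │
│↓│   │   │   │ │ │ │ │
│ └─┬─┴─┐ ├─╴ │ ╵ │ └─┤
│↓  │   │ │   │   │↱ ↓│
│ ╷ ╵ ╷ ╵ │ ╷ ├───┘ ╷ │
│↓│   │   │ │ │  ↱ ↑│↓│
│ ├───┼───┤ └─┘ ╷ ╶─┤ │
│↓│↱ ↓│↱ ↓│     │↑ ↰│↓│
│ ╵ ╷ ╵ ╷ └─────┴─╴ │ │
│↳ ↑│↳ ↑│↳ → → → → ↑│B│
└───┴───┴───────────┴─┘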